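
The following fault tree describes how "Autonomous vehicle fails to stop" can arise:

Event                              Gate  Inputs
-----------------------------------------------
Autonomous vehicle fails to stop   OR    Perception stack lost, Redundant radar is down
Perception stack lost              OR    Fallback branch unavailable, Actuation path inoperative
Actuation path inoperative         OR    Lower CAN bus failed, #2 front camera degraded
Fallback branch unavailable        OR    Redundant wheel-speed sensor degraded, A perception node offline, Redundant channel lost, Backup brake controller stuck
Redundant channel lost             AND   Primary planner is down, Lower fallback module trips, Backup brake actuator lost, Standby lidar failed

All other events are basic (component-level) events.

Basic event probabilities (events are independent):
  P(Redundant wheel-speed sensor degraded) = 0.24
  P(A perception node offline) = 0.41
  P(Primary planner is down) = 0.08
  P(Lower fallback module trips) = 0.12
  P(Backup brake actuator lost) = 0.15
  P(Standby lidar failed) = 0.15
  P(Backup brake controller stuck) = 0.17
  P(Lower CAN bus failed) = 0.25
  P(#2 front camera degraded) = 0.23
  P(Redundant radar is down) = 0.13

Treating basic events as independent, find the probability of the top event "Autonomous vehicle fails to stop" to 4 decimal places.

0.8131

P(Redundant channel lost) [AND] = 0.08 × 0.12 × 0.15 × 0.15 = 0.000216
P(Fallback branch unavailable) [OR] = 1 − (1−0.24) × (1−0.41) × (1−0.000216) × (1−0.17) = 0.627908
P(Actuation path inoperative) [OR] = 1 − (1−0.25) × (1−0.23) = 0.422500
P(Perception stack lost) [OR] = 1 − (1−0.627908) × (1−0.422500) = 0.785117
P(Autonomous vehicle fails to stop) [OR] = 1 − (1−0.785117) × (1−0.13) = 0.813052
Rounded to 4 decimal places: P(Autonomous vehicle fails to stop) ≈ 0.8131.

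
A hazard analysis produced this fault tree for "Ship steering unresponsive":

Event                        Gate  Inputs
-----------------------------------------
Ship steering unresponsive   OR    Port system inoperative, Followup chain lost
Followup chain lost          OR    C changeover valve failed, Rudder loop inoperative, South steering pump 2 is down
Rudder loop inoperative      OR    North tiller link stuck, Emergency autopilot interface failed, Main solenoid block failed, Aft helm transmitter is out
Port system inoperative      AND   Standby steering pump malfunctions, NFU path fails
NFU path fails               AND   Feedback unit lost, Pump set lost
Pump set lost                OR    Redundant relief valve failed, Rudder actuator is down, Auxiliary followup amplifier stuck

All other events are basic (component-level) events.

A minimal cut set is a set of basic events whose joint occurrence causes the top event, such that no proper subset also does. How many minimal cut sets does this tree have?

Pump set lost [OR]: union of children's cut sets → 3 cut set(s).
NFU path fails [AND]: one cut set from each child combined → 1 × 3 = 3 cut set(s).
Port system inoperative [AND]: one cut set from each child combined → 1 × 3 = 3 cut set(s).
Rudder loop inoperative [OR]: union of children's cut sets → 4 cut set(s).
Followup chain lost [OR]: union of children's cut sets → 6 cut set(s).
Ship steering unresponsive [OR]: union of children's cut sets → 9 cut set(s).
Minimal cut sets: {Feedback unit lost, Redundant relief valve failed, Standby steering pump malfunctions}; {Feedback unit lost, Rudder actuator is down, Standby steering pump malfunctions}; {Auxiliary followup amplifier stuck, Feedback unit lost, Standby steering pump malfunctions}; {C changeover valve failed}; {North tiller link stuck}; {Emergency autopilot interface failed}; {Main solenoid block failed}; {Aft helm transmitter is out}; {South steering pump 2 is down}.

9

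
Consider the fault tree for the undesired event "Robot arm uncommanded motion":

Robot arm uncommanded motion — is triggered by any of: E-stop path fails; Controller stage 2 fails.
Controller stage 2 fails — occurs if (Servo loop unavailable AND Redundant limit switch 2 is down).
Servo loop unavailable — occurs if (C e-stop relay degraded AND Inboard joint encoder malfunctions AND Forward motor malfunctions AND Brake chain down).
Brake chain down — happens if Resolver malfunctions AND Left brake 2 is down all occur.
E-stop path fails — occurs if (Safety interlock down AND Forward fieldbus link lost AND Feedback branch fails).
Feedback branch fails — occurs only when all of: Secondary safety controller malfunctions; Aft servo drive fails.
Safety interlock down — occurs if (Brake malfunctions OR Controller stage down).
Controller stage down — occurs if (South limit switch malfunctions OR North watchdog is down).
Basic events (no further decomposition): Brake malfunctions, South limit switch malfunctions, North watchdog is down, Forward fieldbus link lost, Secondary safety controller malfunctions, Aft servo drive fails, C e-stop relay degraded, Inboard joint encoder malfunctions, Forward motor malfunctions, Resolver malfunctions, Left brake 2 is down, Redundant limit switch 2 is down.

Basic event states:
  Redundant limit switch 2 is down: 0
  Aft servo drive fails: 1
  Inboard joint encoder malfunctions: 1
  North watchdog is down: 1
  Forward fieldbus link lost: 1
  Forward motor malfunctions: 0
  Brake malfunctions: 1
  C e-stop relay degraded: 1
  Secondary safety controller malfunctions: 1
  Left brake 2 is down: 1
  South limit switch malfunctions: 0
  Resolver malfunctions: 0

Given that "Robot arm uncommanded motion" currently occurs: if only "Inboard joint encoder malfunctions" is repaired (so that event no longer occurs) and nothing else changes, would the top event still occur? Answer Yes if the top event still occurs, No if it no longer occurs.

Yes

Counterfactual: set "Inboard joint encoder malfunctions" to not occurred.
Controller stage down [OR]: South limit switch malfunctions=not, North watchdog is down=occurs → at least one input occurs → occurs.
Safety interlock down [OR]: Brake malfunctions=occurs, Controller stage down=occurs → at least one input occurs → occurs.
Feedback branch fails [AND]: Secondary safety controller malfunctions=occurs, Aft servo drive fails=occurs → all inputs occur → occurs.
E-stop path fails [AND]: Safety interlock down=occurs, Forward fieldbus link lost=occurs, Feedback branch fails=occurs → all inputs occur → occurs.
Brake chain down [AND]: Resolver malfunctions=not, Left brake 2 is down=occurs → not all inputs occur → does not occur.
Servo loop unavailable [AND]: C e-stop relay degraded=occurs, Inboard joint encoder malfunctions=not, Forward motor malfunctions=not, Brake chain down=not → not all inputs occur → does not occur.
Controller stage 2 fails [AND]: Servo loop unavailable=not, Redundant limit switch 2 is down=not → not all inputs occur → does not occur.
Robot arm uncommanded motion [OR]: E-stop path fails=occurs, Controller stage 2 fails=not → at least one input occurs → occurs.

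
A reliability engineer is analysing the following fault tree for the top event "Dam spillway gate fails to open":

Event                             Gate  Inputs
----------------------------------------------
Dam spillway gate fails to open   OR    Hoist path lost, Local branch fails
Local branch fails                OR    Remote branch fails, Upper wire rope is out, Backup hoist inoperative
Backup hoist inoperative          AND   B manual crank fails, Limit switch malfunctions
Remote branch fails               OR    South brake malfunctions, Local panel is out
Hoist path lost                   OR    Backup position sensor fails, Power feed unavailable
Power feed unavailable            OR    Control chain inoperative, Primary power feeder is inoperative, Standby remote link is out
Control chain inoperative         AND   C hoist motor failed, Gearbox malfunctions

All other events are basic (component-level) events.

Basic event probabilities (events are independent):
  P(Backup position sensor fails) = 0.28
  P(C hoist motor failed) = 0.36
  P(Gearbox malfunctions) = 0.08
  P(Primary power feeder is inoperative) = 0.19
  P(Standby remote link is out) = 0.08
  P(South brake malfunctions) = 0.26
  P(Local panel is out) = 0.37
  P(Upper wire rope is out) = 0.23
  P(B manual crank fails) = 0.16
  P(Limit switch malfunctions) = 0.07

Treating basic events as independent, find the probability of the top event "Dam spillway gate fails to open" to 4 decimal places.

0.8150

P(Control chain inoperative) [AND] = 0.36 × 0.08 = 0.028800
P(Power feed unavailable) [OR] = 1 − (1−0.028800) × (1−0.19) × (1−0.08) = 0.276262
P(Hoist path lost) [OR] = 1 − (1−0.28) × (1−0.276262) = 0.478909
P(Remote branch fails) [OR] = 1 − (1−0.26) × (1−0.37) = 0.533800
P(Backup hoist inoperative) [AND] = 0.16 × 0.07 = 0.011200
P(Local branch fails) [OR] = 1 − (1−0.533800) × (1−0.23) × (1−0.011200) = 0.645047
P(Dam spillway gate fails to open) [OR] = 1 − (1−0.478909) × (1−0.645047) = 0.815037
Rounded to 4 decimal places: P(Dam spillway gate fails to open) ≈ 0.8150.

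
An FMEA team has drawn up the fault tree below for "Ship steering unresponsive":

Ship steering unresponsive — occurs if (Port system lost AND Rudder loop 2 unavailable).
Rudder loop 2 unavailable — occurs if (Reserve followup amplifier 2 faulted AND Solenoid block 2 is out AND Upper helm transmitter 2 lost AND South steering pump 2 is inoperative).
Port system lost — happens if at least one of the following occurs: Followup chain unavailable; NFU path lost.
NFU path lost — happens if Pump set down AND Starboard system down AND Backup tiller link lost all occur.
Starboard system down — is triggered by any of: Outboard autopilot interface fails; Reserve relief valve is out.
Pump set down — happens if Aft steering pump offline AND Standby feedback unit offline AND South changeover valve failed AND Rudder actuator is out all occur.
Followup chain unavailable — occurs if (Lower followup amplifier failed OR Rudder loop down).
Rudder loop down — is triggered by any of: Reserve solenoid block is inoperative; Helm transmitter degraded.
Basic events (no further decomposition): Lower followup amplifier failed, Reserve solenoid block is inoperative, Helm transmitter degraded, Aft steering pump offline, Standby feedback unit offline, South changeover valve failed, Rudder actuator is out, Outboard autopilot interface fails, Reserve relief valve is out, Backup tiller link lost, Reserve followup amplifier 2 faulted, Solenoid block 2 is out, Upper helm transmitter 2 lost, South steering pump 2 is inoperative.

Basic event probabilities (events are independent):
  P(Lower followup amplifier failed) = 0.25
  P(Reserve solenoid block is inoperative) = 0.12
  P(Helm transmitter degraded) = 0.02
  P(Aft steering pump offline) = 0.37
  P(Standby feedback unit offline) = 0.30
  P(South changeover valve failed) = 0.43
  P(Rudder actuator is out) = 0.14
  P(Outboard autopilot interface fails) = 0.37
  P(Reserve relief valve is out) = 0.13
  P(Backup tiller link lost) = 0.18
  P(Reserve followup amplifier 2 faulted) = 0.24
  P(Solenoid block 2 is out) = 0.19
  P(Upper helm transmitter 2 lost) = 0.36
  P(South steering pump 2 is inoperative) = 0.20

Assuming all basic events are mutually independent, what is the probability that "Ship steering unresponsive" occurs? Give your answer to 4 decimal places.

P(Rudder loop down) [OR] = 1 − (1−0.12) × (1−0.02) = 0.137600
P(Followup chain unavailable) [OR] = 1 − (1−0.25) × (1−0.137600) = 0.353200
P(Pump set down) [AND] = 0.37 × 0.30 × 0.43 × 0.14 = 0.006682
P(Starboard system down) [OR] = 1 − (1−0.37) × (1−0.13) = 0.451900
P(NFU path lost) [AND] = 0.006682 × 0.451900 × 0.18 = 0.000544
P(Port system lost) [OR] = 1 − (1−0.353200) × (1−0.000544) = 0.353552
P(Rudder loop 2 unavailable) [AND] = 0.24 × 0.19 × 0.36 × 0.20 = 0.003283
P(Ship steering unresponsive) [AND] = 0.353552 × 0.003283 = 0.001161
Rounded to 4 decimal places: P(Ship steering unresponsive) ≈ 0.0012.

0.0012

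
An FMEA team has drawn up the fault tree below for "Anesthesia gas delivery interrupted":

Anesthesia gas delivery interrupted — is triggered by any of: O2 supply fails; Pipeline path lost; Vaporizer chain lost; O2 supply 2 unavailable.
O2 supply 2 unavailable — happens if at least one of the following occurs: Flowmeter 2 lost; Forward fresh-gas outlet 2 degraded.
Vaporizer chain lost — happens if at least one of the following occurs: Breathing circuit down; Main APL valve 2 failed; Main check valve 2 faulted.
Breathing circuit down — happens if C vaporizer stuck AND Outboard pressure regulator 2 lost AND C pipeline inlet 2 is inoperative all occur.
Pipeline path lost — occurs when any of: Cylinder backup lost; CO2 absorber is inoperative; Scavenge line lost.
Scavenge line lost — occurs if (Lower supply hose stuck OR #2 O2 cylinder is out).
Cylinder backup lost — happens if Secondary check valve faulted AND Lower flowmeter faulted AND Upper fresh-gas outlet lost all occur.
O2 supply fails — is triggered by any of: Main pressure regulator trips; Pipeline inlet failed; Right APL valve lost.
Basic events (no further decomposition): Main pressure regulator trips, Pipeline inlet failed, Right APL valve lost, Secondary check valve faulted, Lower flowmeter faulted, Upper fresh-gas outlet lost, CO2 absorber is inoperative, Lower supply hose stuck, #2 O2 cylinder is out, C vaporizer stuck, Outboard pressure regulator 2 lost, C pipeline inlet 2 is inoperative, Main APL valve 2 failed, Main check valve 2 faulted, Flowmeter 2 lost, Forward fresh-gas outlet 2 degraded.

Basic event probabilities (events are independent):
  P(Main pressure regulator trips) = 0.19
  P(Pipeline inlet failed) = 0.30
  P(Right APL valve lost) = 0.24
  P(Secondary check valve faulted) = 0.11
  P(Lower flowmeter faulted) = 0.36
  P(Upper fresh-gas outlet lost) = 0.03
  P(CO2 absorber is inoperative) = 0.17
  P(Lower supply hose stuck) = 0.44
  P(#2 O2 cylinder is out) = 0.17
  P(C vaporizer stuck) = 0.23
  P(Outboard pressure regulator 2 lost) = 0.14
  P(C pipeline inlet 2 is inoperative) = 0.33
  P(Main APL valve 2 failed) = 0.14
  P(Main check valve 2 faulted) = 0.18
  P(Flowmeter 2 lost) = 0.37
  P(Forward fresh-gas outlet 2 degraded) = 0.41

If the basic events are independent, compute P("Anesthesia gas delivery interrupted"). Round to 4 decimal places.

P(O2 supply fails) [OR] = 1 − (1−0.19) × (1−0.30) × (1−0.24) = 0.569080
P(Cylinder backup lost) [AND] = 0.11 × 0.36 × 0.03 = 0.001188
P(Scavenge line lost) [OR] = 1 − (1−0.44) × (1−0.17) = 0.535200
P(Pipeline path lost) [OR] = 1 − (1−0.001188) × (1−0.17) × (1−0.535200) = 0.614674
P(Breathing circuit down) [AND] = 0.23 × 0.14 × 0.33 = 0.010626
P(Vaporizer chain lost) [OR] = 1 − (1−0.010626) × (1−0.14) × (1−0.18) = 0.302293
P(O2 supply 2 unavailable) [OR] = 1 − (1−0.37) × (1−0.41) = 0.628300
P(Anesthesia gas delivery interrupted) [OR] = 1 − (1−0.569080) × (1−0.614674) × (1−0.302293) × (1−0.628300) = 0.956938
Rounded to 4 decimal places: P(Anesthesia gas delivery interrupted) ≈ 0.9569.

0.9569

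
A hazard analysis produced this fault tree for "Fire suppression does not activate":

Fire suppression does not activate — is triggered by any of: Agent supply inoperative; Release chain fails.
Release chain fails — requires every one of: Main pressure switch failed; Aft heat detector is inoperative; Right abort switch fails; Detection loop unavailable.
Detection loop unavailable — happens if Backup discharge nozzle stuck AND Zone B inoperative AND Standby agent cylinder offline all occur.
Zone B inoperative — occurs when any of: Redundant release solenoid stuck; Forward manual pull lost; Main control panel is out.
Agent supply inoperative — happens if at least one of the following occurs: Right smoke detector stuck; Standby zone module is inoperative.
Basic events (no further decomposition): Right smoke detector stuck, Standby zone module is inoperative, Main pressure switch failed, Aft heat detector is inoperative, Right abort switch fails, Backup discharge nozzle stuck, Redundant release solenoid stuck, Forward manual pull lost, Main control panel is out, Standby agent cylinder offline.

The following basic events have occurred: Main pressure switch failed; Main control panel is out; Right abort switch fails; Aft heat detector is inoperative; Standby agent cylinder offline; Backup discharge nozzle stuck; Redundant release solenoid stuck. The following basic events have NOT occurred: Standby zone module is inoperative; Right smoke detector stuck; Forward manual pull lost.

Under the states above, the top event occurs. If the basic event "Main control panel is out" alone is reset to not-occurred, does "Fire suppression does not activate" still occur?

Yes

Counterfactual: set "Main control panel is out" to not occurred.
Agent supply inoperative [OR]: Right smoke detector stuck=not, Standby zone module is inoperative=not → no input occurs → does not occur.
Zone B inoperative [OR]: Redundant release solenoid stuck=occurs, Forward manual pull lost=not, Main control panel is out=not → at least one input occurs → occurs.
Detection loop unavailable [AND]: Backup discharge nozzle stuck=occurs, Zone B inoperative=occurs, Standby agent cylinder offline=occurs → all inputs occur → occurs.
Release chain fails [AND]: Main pressure switch failed=occurs, Aft heat detector is inoperative=occurs, Right abort switch fails=occurs, Detection loop unavailable=occurs → all inputs occur → occurs.
Fire suppression does not activate [OR]: Agent supply inoperative=not, Release chain fails=occurs → at least one input occurs → occurs.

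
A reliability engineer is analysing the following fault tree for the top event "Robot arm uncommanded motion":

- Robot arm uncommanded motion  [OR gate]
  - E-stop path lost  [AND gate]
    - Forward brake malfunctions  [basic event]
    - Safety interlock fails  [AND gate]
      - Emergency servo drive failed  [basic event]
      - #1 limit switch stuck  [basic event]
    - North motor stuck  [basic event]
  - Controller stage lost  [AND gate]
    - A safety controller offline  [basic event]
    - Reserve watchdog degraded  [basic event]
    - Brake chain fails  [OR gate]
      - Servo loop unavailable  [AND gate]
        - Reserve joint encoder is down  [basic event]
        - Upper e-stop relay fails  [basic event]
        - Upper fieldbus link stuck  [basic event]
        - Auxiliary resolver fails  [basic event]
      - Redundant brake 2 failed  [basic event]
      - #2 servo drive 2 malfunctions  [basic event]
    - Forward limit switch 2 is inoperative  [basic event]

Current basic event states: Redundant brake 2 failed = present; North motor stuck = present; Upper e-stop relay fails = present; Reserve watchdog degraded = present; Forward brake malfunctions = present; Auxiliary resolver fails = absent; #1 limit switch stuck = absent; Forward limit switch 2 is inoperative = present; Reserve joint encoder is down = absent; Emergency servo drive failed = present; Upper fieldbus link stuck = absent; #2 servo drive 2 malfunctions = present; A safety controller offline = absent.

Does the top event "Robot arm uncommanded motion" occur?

Safety interlock fails [AND]: Emergency servo drive failed=occurs, #1 limit switch stuck=not → not all inputs occur → does not occur.
E-stop path lost [AND]: Forward brake malfunctions=occurs, Safety interlock fails=not, North motor stuck=occurs → not all inputs occur → does not occur.
Servo loop unavailable [AND]: Reserve joint encoder is down=not, Upper e-stop relay fails=occurs, Upper fieldbus link stuck=not, Auxiliary resolver fails=not → not all inputs occur → does not occur.
Brake chain fails [OR]: Servo loop unavailable=not, Redundant brake 2 failed=occurs, #2 servo drive 2 malfunctions=occurs → at least one input occurs → occurs.
Controller stage lost [AND]: A safety controller offline=not, Reserve watchdog degraded=occurs, Brake chain fails=occurs, Forward limit switch 2 is inoperative=occurs → not all inputs occur → does not occur.
Robot arm uncommanded motion [OR]: E-stop path lost=not, Controller stage lost=not → no input occurs → does not occur.

No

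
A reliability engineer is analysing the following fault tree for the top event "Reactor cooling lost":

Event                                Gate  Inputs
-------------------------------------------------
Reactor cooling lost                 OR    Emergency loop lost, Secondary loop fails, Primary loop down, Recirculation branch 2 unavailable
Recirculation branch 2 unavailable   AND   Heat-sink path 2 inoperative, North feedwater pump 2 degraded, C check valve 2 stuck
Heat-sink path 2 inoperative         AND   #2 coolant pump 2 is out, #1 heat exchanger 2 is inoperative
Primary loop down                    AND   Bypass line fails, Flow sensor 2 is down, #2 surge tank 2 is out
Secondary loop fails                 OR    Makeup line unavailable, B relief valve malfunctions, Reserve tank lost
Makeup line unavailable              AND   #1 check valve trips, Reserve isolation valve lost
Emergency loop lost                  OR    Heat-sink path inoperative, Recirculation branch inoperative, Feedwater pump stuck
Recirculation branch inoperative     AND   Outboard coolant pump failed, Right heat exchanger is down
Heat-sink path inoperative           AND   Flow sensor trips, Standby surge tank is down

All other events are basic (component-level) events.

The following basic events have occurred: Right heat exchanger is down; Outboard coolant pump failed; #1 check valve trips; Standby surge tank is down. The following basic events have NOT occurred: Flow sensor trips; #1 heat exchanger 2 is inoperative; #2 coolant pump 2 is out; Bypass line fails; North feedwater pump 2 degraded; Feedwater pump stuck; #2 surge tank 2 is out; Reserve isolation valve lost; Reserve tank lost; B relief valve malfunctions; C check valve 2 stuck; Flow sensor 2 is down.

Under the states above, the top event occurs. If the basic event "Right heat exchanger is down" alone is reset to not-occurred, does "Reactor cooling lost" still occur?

No

Counterfactual: set "Right heat exchanger is down" to not occurred.
Heat-sink path inoperative [AND]: Flow sensor trips=not, Standby surge tank is down=occurs → not all inputs occur → does not occur.
Recirculation branch inoperative [AND]: Outboard coolant pump failed=occurs, Right heat exchanger is down=not → not all inputs occur → does not occur.
Emergency loop lost [OR]: Heat-sink path inoperative=not, Recirculation branch inoperative=not, Feedwater pump stuck=not → no input occurs → does not occur.
Makeup line unavailable [AND]: #1 check valve trips=occurs, Reserve isolation valve lost=not → not all inputs occur → does not occur.
Secondary loop fails [OR]: Makeup line unavailable=not, B relief valve malfunctions=not, Reserve tank lost=not → no input occurs → does not occur.
Primary loop down [AND]: Bypass line fails=not, Flow sensor 2 is down=not, #2 surge tank 2 is out=not → not all inputs occur → does not occur.
Heat-sink path 2 inoperative [AND]: #2 coolant pump 2 is out=not, #1 heat exchanger 2 is inoperative=not → not all inputs occur → does not occur.
Recirculation branch 2 unavailable [AND]: Heat-sink path 2 inoperative=not, North feedwater pump 2 degraded=not, C check valve 2 stuck=not → not all inputs occur → does not occur.
Reactor cooling lost [OR]: Emergency loop lost=not, Secondary loop fails=not, Primary loop down=not, Recirculation branch 2 unavailable=not → no input occurs → does not occur.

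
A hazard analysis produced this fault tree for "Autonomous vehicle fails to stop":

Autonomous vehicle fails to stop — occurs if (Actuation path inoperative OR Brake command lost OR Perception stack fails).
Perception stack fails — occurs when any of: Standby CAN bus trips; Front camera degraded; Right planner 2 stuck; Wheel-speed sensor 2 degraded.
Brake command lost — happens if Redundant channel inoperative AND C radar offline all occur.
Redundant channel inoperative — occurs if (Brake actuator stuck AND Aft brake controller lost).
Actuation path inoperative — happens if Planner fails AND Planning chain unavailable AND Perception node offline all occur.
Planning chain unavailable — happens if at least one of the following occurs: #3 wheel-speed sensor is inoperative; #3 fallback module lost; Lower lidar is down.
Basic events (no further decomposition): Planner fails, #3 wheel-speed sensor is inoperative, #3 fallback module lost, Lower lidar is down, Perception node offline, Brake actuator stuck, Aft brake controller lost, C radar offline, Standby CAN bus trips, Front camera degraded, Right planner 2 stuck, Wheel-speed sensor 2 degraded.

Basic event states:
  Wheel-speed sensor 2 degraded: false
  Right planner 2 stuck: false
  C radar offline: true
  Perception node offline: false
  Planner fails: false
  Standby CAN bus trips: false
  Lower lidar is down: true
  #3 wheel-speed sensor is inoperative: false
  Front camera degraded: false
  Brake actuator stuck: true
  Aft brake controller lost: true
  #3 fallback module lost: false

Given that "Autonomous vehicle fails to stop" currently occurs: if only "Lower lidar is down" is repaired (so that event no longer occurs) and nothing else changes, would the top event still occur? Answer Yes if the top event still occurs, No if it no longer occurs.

Yes

Counterfactual: set "Lower lidar is down" to not occurred.
Planning chain unavailable [OR]: #3 wheel-speed sensor is inoperative=not, #3 fallback module lost=not, Lower lidar is down=not → no input occurs → does not occur.
Actuation path inoperative [AND]: Planner fails=not, Planning chain unavailable=not, Perception node offline=not → not all inputs occur → does not occur.
Redundant channel inoperative [AND]: Brake actuator stuck=occurs, Aft brake controller lost=occurs → all inputs occur → occurs.
Brake command lost [AND]: Redundant channel inoperative=occurs, C radar offline=occurs → all inputs occur → occurs.
Perception stack fails [OR]: Standby CAN bus trips=not, Front camera degraded=not, Right planner 2 stuck=not, Wheel-speed sensor 2 degraded=not → no input occurs → does not occur.
Autonomous vehicle fails to stop [OR]: Actuation path inoperative=not, Brake command lost=occurs, Perception stack fails=not → at least one input occurs → occurs.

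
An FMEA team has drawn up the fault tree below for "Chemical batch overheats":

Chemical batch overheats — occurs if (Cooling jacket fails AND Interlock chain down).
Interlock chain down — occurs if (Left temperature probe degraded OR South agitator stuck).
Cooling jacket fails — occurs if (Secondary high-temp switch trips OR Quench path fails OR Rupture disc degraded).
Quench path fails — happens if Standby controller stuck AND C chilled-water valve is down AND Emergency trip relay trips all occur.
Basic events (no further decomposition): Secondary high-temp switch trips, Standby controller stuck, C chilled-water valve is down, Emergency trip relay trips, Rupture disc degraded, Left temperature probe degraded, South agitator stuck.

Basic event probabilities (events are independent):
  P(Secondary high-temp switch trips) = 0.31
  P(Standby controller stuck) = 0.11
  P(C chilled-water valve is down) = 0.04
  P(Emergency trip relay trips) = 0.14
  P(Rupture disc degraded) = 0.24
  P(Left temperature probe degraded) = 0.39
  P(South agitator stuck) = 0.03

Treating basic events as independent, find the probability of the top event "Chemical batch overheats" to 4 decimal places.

P(Quench path fails) [AND] = 0.11 × 0.04 × 0.14 = 0.000616
P(Cooling jacket fails) [OR] = 1 − (1−0.31) × (1−0.000616) × (1−0.24) = 0.475923
P(Interlock chain down) [OR] = 1 − (1−0.39) × (1−0.03) = 0.408300
P(Chemical batch overheats) [AND] = 0.475923 × 0.408300 = 0.194319
Rounded to 4 decimal places: P(Chemical batch overheats) ≈ 0.1943.

0.1943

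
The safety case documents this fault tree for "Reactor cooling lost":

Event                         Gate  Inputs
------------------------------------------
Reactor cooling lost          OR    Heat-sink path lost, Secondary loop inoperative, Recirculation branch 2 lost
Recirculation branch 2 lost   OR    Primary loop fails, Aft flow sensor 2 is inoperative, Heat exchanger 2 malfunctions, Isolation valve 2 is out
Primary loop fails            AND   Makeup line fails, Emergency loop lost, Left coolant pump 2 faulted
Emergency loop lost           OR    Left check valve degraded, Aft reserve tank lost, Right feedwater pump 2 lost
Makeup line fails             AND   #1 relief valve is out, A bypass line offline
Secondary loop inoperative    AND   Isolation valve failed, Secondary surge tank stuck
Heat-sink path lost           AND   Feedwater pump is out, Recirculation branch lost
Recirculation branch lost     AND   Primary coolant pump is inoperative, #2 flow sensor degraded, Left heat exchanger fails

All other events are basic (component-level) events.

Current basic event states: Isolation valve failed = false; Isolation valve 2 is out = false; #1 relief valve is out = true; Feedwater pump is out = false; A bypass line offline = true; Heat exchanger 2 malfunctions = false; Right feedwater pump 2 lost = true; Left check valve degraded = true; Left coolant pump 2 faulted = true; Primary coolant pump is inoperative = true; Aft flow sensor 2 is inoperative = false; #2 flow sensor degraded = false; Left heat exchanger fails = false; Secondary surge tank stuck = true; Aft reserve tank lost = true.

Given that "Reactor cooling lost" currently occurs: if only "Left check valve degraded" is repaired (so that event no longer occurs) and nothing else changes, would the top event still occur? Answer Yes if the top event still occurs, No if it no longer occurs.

Counterfactual: set "Left check valve degraded" to not occurred.
Recirculation branch lost [AND]: Primary coolant pump is inoperative=occurs, #2 flow sensor degraded=not, Left heat exchanger fails=not → not all inputs occur → does not occur.
Heat-sink path lost [AND]: Feedwater pump is out=not, Recirculation branch lost=not → not all inputs occur → does not occur.
Secondary loop inoperative [AND]: Isolation valve failed=not, Secondary surge tank stuck=occurs → not all inputs occur → does not occur.
Makeup line fails [AND]: #1 relief valve is out=occurs, A bypass line offline=occurs → all inputs occur → occurs.
Emergency loop lost [OR]: Left check valve degraded=not, Aft reserve tank lost=occurs, Right feedwater pump 2 lost=occurs → at least one input occurs → occurs.
Primary loop fails [AND]: Makeup line fails=occurs, Emergency loop lost=occurs, Left coolant pump 2 faulted=occurs → all inputs occur → occurs.
Recirculation branch 2 lost [OR]: Primary loop fails=occurs, Aft flow sensor 2 is inoperative=not, Heat exchanger 2 malfunctions=not, Isolation valve 2 is out=not → at least one input occurs → occurs.
Reactor cooling lost [OR]: Heat-sink path lost=not, Secondary loop inoperative=not, Recirculation branch 2 lost=occurs → at least one input occurs → occurs.

Yes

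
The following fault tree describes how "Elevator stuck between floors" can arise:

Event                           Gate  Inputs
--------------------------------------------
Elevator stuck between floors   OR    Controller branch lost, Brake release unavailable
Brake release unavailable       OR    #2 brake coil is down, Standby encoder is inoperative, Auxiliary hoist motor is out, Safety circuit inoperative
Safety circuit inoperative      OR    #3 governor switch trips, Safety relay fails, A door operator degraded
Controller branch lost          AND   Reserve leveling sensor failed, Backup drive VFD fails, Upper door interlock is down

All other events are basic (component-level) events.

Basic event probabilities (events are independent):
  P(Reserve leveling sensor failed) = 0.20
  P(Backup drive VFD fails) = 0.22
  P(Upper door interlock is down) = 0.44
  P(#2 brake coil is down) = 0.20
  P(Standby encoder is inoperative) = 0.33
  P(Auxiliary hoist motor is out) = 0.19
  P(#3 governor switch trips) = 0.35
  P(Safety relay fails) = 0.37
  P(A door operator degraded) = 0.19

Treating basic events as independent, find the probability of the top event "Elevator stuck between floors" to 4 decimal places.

P(Controller branch lost) [AND] = 0.20 × 0.22 × 0.44 = 0.019360
P(Safety circuit inoperative) [OR] = 1 − (1−0.35) × (1−0.37) × (1−0.19) = 0.668305
P(Brake release unavailable) [OR] = 1 − (1−0.20) × (1−0.33) × (1−0.19) × (1−0.668305) = 0.855991
P(Elevator stuck between floors) [OR] = 1 − (1−0.019360) × (1−0.855991) = 0.858779
Rounded to 4 decimal places: P(Elevator stuck between floors) ≈ 0.8588.

0.8588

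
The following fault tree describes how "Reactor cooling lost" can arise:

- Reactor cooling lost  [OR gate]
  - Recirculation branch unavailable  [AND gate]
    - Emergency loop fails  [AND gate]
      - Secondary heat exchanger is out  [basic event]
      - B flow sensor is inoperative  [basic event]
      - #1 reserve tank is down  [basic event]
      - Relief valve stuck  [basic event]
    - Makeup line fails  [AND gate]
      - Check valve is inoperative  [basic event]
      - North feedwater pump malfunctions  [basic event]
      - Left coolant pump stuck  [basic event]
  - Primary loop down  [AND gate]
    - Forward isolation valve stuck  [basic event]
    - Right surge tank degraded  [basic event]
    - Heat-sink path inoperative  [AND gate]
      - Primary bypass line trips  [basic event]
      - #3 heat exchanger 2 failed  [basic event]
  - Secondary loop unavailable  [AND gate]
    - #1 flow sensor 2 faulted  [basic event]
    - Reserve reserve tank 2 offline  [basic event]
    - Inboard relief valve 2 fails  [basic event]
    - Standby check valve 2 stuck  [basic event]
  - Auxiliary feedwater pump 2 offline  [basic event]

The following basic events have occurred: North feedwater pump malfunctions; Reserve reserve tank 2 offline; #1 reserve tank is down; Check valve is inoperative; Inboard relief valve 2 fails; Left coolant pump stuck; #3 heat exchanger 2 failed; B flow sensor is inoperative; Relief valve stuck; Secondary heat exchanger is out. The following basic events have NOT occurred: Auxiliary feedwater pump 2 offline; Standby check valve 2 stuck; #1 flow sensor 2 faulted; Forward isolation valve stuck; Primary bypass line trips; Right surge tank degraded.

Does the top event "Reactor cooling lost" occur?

Emergency loop fails [AND]: Secondary heat exchanger is out=occurs, B flow sensor is inoperative=occurs, #1 reserve tank is down=occurs, Relief valve stuck=occurs → all inputs occur → occurs.
Makeup line fails [AND]: Check valve is inoperative=occurs, North feedwater pump malfunctions=occurs, Left coolant pump stuck=occurs → all inputs occur → occurs.
Recirculation branch unavailable [AND]: Emergency loop fails=occurs, Makeup line fails=occurs → all inputs occur → occurs.
Heat-sink path inoperative [AND]: Primary bypass line trips=not, #3 heat exchanger 2 failed=occurs → not all inputs occur → does not occur.
Primary loop down [AND]: Forward isolation valve stuck=not, Right surge tank degraded=not, Heat-sink path inoperative=not → not all inputs occur → does not occur.
Secondary loop unavailable [AND]: #1 flow sensor 2 faulted=not, Reserve reserve tank 2 offline=occurs, Inboard relief valve 2 fails=occurs, Standby check valve 2 stuck=not → not all inputs occur → does not occur.
Reactor cooling lost [OR]: Recirculation branch unavailable=occurs, Primary loop down=not, Secondary loop unavailable=not, Auxiliary feedwater pump 2 offline=not → at least one input occurs → occurs.

Yes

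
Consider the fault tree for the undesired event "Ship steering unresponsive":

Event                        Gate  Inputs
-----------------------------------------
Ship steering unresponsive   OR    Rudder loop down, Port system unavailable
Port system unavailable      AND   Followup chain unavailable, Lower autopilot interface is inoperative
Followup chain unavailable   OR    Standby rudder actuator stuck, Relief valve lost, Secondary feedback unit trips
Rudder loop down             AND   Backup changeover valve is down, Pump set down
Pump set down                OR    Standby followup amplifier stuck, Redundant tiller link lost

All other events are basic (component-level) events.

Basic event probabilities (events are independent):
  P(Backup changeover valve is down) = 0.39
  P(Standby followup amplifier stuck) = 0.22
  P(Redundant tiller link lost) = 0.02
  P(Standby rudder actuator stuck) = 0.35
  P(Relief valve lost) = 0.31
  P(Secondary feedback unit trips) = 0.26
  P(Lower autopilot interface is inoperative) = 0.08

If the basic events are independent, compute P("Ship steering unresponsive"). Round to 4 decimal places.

0.1404

P(Pump set down) [OR] = 1 − (1−0.22) × (1−0.02) = 0.235600
P(Rudder loop down) [AND] = 0.39 × 0.235600 = 0.091884
P(Followup chain unavailable) [OR] = 1 − (1−0.35) × (1−0.31) × (1−0.26) = 0.668110
P(Port system unavailable) [AND] = 0.668110 × 0.08 = 0.053449
P(Ship steering unresponsive) [OR] = 1 − (1−0.091884) × (1−0.053449) = 0.140422
Rounded to 4 decimal places: P(Ship steering unresponsive) ≈ 0.1404.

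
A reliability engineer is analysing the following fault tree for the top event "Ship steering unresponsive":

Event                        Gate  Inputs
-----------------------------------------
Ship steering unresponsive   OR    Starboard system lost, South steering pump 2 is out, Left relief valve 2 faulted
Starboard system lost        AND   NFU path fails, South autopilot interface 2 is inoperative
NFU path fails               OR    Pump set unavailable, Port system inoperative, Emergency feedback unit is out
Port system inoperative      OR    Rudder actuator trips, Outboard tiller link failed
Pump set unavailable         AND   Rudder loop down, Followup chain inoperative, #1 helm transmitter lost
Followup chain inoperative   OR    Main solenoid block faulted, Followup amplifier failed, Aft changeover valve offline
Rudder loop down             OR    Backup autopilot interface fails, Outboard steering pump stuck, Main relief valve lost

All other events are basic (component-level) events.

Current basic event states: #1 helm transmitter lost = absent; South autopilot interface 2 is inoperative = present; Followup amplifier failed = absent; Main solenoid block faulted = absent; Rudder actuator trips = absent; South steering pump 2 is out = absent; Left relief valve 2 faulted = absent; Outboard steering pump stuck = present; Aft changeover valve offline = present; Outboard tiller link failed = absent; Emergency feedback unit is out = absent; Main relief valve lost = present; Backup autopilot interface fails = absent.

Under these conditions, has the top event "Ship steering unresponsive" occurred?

Rudder loop down [OR]: Backup autopilot interface fails=not, Outboard steering pump stuck=occurs, Main relief valve lost=occurs → at least one input occurs → occurs.
Followup chain inoperative [OR]: Main solenoid block faulted=not, Followup amplifier failed=not, Aft changeover valve offline=occurs → at least one input occurs → occurs.
Pump set unavailable [AND]: Rudder loop down=occurs, Followup chain inoperative=occurs, #1 helm transmitter lost=not → not all inputs occur → does not occur.
Port system inoperative [OR]: Rudder actuator trips=not, Outboard tiller link failed=not → no input occurs → does not occur.
NFU path fails [OR]: Pump set unavailable=not, Port system inoperative=not, Emergency feedback unit is out=not → no input occurs → does not occur.
Starboard system lost [AND]: NFU path fails=not, South autopilot interface 2 is inoperative=occurs → not all inputs occur → does not occur.
Ship steering unresponsive [OR]: Starboard system lost=not, South steering pump 2 is out=not, Left relief valve 2 faulted=not → no input occurs → does not occur.

No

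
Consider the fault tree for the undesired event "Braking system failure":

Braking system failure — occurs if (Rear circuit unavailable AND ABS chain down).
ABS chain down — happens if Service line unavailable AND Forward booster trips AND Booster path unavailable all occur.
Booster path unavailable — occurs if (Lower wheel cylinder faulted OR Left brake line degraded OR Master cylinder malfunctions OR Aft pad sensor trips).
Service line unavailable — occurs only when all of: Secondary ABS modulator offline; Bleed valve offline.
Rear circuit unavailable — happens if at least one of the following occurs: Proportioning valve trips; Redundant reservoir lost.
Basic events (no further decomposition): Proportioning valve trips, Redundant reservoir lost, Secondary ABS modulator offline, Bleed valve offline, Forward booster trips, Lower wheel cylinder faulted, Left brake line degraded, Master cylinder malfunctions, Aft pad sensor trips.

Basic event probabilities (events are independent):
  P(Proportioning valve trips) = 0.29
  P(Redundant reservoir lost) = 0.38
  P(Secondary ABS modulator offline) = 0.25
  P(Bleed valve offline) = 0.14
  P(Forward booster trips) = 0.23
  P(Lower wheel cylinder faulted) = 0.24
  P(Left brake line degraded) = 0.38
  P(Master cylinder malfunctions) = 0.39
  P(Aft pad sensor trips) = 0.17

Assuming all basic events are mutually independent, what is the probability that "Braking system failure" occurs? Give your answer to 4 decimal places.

P(Rear circuit unavailable) [OR] = 1 − (1−0.29) × (1−0.38) = 0.559800
P(Service line unavailable) [AND] = 0.25 × 0.14 = 0.035000
P(Booster path unavailable) [OR] = 1 − (1−0.24) × (1−0.38) × (1−0.39) × (1−0.17) = 0.761431
P(ABS chain down) [AND] = 0.035000 × 0.23 × 0.761431 = 0.006130
P(Braking system failure) [AND] = 0.559800 × 0.006130 = 0.003432
Rounded to 4 decimal places: P(Braking system failure) ≈ 0.0034.

0.0034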